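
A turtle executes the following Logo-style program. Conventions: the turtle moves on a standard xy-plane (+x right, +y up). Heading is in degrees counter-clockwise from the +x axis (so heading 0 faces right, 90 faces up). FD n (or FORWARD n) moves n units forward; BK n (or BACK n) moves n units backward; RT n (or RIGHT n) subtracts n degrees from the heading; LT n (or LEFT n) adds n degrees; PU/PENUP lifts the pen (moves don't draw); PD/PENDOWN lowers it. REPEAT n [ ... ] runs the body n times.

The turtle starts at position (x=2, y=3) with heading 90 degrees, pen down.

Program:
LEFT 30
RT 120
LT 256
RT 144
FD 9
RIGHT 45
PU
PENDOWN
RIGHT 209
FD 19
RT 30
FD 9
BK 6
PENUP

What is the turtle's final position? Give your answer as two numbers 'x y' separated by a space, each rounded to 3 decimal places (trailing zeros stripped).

Executing turtle program step by step:
Start: pos=(2,3), heading=90, pen down
LT 30: heading 90 -> 120
RT 120: heading 120 -> 0
LT 256: heading 0 -> 256
RT 144: heading 256 -> 112
FD 9: (2,3) -> (-1.371,11.345) [heading=112, draw]
RT 45: heading 112 -> 67
PU: pen up
PD: pen down
RT 209: heading 67 -> 218
FD 19: (-1.371,11.345) -> (-16.344,-0.353) [heading=218, draw]
RT 30: heading 218 -> 188
FD 9: (-16.344,-0.353) -> (-25.256,-1.605) [heading=188, draw]
BK 6: (-25.256,-1.605) -> (-19.314,-0.77) [heading=188, draw]
PU: pen up
Final: pos=(-19.314,-0.77), heading=188, 4 segment(s) drawn

Answer: -19.314 -0.77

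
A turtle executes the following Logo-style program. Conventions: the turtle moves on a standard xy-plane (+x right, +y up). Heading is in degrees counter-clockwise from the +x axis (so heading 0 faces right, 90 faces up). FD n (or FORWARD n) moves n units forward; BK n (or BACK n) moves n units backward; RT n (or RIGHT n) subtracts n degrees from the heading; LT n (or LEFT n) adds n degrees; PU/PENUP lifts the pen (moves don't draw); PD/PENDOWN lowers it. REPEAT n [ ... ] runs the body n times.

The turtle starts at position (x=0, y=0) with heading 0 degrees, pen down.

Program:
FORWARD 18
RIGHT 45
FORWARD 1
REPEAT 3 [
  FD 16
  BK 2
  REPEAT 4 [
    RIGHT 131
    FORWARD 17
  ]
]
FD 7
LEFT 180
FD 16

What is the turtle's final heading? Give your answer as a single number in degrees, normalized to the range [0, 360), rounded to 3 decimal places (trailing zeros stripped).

Answer: 3

Derivation:
Executing turtle program step by step:
Start: pos=(0,0), heading=0, pen down
FD 18: (0,0) -> (18,0) [heading=0, draw]
RT 45: heading 0 -> 315
FD 1: (18,0) -> (18.707,-0.707) [heading=315, draw]
REPEAT 3 [
  -- iteration 1/3 --
  FD 16: (18.707,-0.707) -> (30.021,-12.021) [heading=315, draw]
  BK 2: (30.021,-12.021) -> (28.607,-10.607) [heading=315, draw]
  REPEAT 4 [
    -- iteration 1/4 --
    RT 131: heading 315 -> 184
    FD 17: (28.607,-10.607) -> (11.648,-11.792) [heading=184, draw]
    -- iteration 2/4 --
    RT 131: heading 184 -> 53
    FD 17: (11.648,-11.792) -> (21.879,1.784) [heading=53, draw]
    -- iteration 3/4 --
    RT 131: heading 53 -> 282
    FD 17: (21.879,1.784) -> (25.413,-14.844) [heading=282, draw]
    -- iteration 4/4 --
    RT 131: heading 282 -> 151
    FD 17: (25.413,-14.844) -> (10.545,-6.602) [heading=151, draw]
  ]
  -- iteration 2/3 --
  FD 16: (10.545,-6.602) -> (-3.449,1.155) [heading=151, draw]
  BK 2: (-3.449,1.155) -> (-1.7,0.185) [heading=151, draw]
  REPEAT 4 [
    -- iteration 1/4 --
    RT 131: heading 151 -> 20
    FD 17: (-1.7,0.185) -> (14.275,5.999) [heading=20, draw]
    -- iteration 2/4 --
    RT 131: heading 20 -> 249
    FD 17: (14.275,5.999) -> (8.183,-9.872) [heading=249, draw]
    -- iteration 3/4 --
    RT 131: heading 249 -> 118
    FD 17: (8.183,-9.872) -> (0.202,5.139) [heading=118, draw]
    -- iteration 4/4 --
    RT 131: heading 118 -> 347
    FD 17: (0.202,5.139) -> (16.766,1.314) [heading=347, draw]
  ]
  -- iteration 3/3 --
  FD 16: (16.766,1.314) -> (32.356,-2.285) [heading=347, draw]
  BK 2: (32.356,-2.285) -> (30.407,-1.835) [heading=347, draw]
  REPEAT 4 [
    -- iteration 1/4 --
    RT 131: heading 347 -> 216
    FD 17: (30.407,-1.835) -> (16.654,-11.827) [heading=216, draw]
    -- iteration 2/4 --
    RT 131: heading 216 -> 85
    FD 17: (16.654,-11.827) -> (18.135,5.108) [heading=85, draw]
    -- iteration 3/4 --
    RT 131: heading 85 -> 314
    FD 17: (18.135,5.108) -> (29.945,-7.121) [heading=314, draw]
    -- iteration 4/4 --
    RT 131: heading 314 -> 183
    FD 17: (29.945,-7.121) -> (12.968,-8.01) [heading=183, draw]
  ]
]
FD 7: (12.968,-8.01) -> (5.978,-8.377) [heading=183, draw]
LT 180: heading 183 -> 3
FD 16: (5.978,-8.377) -> (21.956,-7.539) [heading=3, draw]
Final: pos=(21.956,-7.539), heading=3, 22 segment(s) drawn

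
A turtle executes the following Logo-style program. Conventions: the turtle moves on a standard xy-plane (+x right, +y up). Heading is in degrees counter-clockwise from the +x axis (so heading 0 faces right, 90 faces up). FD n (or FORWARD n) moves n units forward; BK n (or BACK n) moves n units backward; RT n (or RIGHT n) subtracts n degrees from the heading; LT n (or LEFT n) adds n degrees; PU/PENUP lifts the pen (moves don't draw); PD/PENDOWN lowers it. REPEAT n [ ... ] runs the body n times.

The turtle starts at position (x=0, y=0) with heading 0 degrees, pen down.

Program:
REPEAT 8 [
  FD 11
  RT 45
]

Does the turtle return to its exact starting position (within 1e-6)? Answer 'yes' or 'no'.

Executing turtle program step by step:
Start: pos=(0,0), heading=0, pen down
REPEAT 8 [
  -- iteration 1/8 --
  FD 11: (0,0) -> (11,0) [heading=0, draw]
  RT 45: heading 0 -> 315
  -- iteration 2/8 --
  FD 11: (11,0) -> (18.778,-7.778) [heading=315, draw]
  RT 45: heading 315 -> 270
  -- iteration 3/8 --
  FD 11: (18.778,-7.778) -> (18.778,-18.778) [heading=270, draw]
  RT 45: heading 270 -> 225
  -- iteration 4/8 --
  FD 11: (18.778,-18.778) -> (11,-26.556) [heading=225, draw]
  RT 45: heading 225 -> 180
  -- iteration 5/8 --
  FD 11: (11,-26.556) -> (0,-26.556) [heading=180, draw]
  RT 45: heading 180 -> 135
  -- iteration 6/8 --
  FD 11: (0,-26.556) -> (-7.778,-18.778) [heading=135, draw]
  RT 45: heading 135 -> 90
  -- iteration 7/8 --
  FD 11: (-7.778,-18.778) -> (-7.778,-7.778) [heading=90, draw]
  RT 45: heading 90 -> 45
  -- iteration 8/8 --
  FD 11: (-7.778,-7.778) -> (0,0) [heading=45, draw]
  RT 45: heading 45 -> 0
]
Final: pos=(0,0), heading=0, 8 segment(s) drawn

Start position: (0, 0)
Final position: (0, 0)
Distance = 0; < 1e-6 -> CLOSED

Answer: yes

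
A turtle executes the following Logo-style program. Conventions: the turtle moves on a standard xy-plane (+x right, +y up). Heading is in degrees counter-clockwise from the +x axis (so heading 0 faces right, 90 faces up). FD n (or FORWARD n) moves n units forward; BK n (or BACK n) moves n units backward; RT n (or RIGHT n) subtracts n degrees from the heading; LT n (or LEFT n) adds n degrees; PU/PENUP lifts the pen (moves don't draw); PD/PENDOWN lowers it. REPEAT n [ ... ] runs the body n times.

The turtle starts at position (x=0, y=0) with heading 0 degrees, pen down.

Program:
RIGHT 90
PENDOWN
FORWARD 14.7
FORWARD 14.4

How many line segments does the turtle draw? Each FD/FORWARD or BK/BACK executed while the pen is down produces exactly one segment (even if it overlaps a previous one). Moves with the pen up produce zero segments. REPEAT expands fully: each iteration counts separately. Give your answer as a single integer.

Answer: 2

Derivation:
Executing turtle program step by step:
Start: pos=(0,0), heading=0, pen down
RT 90: heading 0 -> 270
PD: pen down
FD 14.7: (0,0) -> (0,-14.7) [heading=270, draw]
FD 14.4: (0,-14.7) -> (0,-29.1) [heading=270, draw]
Final: pos=(0,-29.1), heading=270, 2 segment(s) drawn
Segments drawn: 2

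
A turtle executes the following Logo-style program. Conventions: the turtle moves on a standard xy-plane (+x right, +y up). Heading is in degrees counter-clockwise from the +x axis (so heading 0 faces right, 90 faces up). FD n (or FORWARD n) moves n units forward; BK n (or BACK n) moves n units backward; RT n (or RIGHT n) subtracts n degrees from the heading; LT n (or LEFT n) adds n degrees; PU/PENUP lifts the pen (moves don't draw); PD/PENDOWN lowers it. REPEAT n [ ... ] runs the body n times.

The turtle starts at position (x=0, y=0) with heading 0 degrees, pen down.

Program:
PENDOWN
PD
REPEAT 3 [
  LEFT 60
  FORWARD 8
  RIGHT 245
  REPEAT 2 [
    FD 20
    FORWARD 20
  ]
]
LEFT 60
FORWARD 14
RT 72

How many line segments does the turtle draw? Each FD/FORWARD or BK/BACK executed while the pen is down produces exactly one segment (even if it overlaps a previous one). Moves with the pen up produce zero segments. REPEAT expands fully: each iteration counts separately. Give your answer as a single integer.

Answer: 16

Derivation:
Executing turtle program step by step:
Start: pos=(0,0), heading=0, pen down
PD: pen down
PD: pen down
REPEAT 3 [
  -- iteration 1/3 --
  LT 60: heading 0 -> 60
  FD 8: (0,0) -> (4,6.928) [heading=60, draw]
  RT 245: heading 60 -> 175
  REPEAT 2 [
    -- iteration 1/2 --
    FD 20: (4,6.928) -> (-15.924,8.671) [heading=175, draw]
    FD 20: (-15.924,8.671) -> (-35.848,10.414) [heading=175, draw]
    -- iteration 2/2 --
    FD 20: (-35.848,10.414) -> (-55.772,12.158) [heading=175, draw]
    FD 20: (-55.772,12.158) -> (-75.696,13.901) [heading=175, draw]
  ]
  -- iteration 2/3 --
  LT 60: heading 175 -> 235
  FD 8: (-75.696,13.901) -> (-80.284,7.347) [heading=235, draw]
  RT 245: heading 235 -> 350
  REPEAT 2 [
    -- iteration 1/2 --
    FD 20: (-80.284,7.347) -> (-60.588,3.874) [heading=350, draw]
    FD 20: (-60.588,3.874) -> (-40.892,0.402) [heading=350, draw]
    -- iteration 2/2 --
    FD 20: (-40.892,0.402) -> (-21.196,-3.071) [heading=350, draw]
    FD 20: (-21.196,-3.071) -> (-1.5,-6.544) [heading=350, draw]
  ]
  -- iteration 3/3 --
  LT 60: heading 350 -> 50
  FD 8: (-1.5,-6.544) -> (3.643,-0.416) [heading=50, draw]
  RT 245: heading 50 -> 165
  REPEAT 2 [
    -- iteration 1/2 --
    FD 20: (3.643,-0.416) -> (-15.676,4.76) [heading=165, draw]
    FD 20: (-15.676,4.76) -> (-34.994,9.937) [heading=165, draw]
    -- iteration 2/2 --
    FD 20: (-34.994,9.937) -> (-54.313,15.113) [heading=165, draw]
    FD 20: (-54.313,15.113) -> (-73.631,20.289) [heading=165, draw]
  ]
]
LT 60: heading 165 -> 225
FD 14: (-73.631,20.289) -> (-83.531,10.39) [heading=225, draw]
RT 72: heading 225 -> 153
Final: pos=(-83.531,10.39), heading=153, 16 segment(s) drawn
Segments drawn: 16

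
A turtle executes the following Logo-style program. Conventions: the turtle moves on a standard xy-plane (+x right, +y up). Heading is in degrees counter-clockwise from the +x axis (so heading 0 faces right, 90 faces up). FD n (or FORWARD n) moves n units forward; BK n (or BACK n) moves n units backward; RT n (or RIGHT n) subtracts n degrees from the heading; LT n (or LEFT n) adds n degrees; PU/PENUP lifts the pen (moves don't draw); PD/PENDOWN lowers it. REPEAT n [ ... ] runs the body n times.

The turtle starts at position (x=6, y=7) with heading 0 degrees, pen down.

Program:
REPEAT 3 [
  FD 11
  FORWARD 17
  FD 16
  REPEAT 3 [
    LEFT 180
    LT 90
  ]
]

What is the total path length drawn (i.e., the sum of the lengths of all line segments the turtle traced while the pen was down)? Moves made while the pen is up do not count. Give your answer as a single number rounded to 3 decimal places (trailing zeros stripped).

Executing turtle program step by step:
Start: pos=(6,7), heading=0, pen down
REPEAT 3 [
  -- iteration 1/3 --
  FD 11: (6,7) -> (17,7) [heading=0, draw]
  FD 17: (17,7) -> (34,7) [heading=0, draw]
  FD 16: (34,7) -> (50,7) [heading=0, draw]
  REPEAT 3 [
    -- iteration 1/3 --
    LT 180: heading 0 -> 180
    LT 90: heading 180 -> 270
    -- iteration 2/3 --
    LT 180: heading 270 -> 90
    LT 90: heading 90 -> 180
    -- iteration 3/3 --
    LT 180: heading 180 -> 0
    LT 90: heading 0 -> 90
  ]
  -- iteration 2/3 --
  FD 11: (50,7) -> (50,18) [heading=90, draw]
  FD 17: (50,18) -> (50,35) [heading=90, draw]
  FD 16: (50,35) -> (50,51) [heading=90, draw]
  REPEAT 3 [
    -- iteration 1/3 --
    LT 180: heading 90 -> 270
    LT 90: heading 270 -> 0
    -- iteration 2/3 --
    LT 180: heading 0 -> 180
    LT 90: heading 180 -> 270
    -- iteration 3/3 --
    LT 180: heading 270 -> 90
    LT 90: heading 90 -> 180
  ]
  -- iteration 3/3 --
  FD 11: (50,51) -> (39,51) [heading=180, draw]
  FD 17: (39,51) -> (22,51) [heading=180, draw]
  FD 16: (22,51) -> (6,51) [heading=180, draw]
  REPEAT 3 [
    -- iteration 1/3 --
    LT 180: heading 180 -> 0
    LT 90: heading 0 -> 90
    -- iteration 2/3 --
    LT 180: heading 90 -> 270
    LT 90: heading 270 -> 0
    -- iteration 3/3 --
    LT 180: heading 0 -> 180
    LT 90: heading 180 -> 270
  ]
]
Final: pos=(6,51), heading=270, 9 segment(s) drawn

Segment lengths:
  seg 1: (6,7) -> (17,7), length = 11
  seg 2: (17,7) -> (34,7), length = 17
  seg 3: (34,7) -> (50,7), length = 16
  seg 4: (50,7) -> (50,18), length = 11
  seg 5: (50,18) -> (50,35), length = 17
  seg 6: (50,35) -> (50,51), length = 16
  seg 7: (50,51) -> (39,51), length = 11
  seg 8: (39,51) -> (22,51), length = 17
  seg 9: (22,51) -> (6,51), length = 16
Total = 132

Answer: 132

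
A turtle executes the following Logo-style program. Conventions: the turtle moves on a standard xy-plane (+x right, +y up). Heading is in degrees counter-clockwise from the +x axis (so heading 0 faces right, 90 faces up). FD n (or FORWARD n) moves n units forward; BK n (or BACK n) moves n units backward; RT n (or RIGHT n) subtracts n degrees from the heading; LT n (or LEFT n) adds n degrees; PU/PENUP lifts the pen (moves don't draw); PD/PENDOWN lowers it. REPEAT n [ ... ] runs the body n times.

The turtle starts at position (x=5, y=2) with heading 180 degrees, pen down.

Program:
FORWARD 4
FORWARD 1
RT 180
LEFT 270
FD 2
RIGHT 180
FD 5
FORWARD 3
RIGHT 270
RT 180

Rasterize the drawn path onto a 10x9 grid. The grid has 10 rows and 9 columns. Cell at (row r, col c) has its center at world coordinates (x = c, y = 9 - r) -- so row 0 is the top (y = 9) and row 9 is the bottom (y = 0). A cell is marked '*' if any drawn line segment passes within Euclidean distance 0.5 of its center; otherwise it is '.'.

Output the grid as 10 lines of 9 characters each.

Answer: .........
*........
*........
*........
*........
*........
*........
******...
*........
*........

Derivation:
Segment 0: (5,2) -> (1,2)
Segment 1: (1,2) -> (0,2)
Segment 2: (0,2) -> (-0,0)
Segment 3: (-0,0) -> (-0,5)
Segment 4: (-0,5) -> (0,8)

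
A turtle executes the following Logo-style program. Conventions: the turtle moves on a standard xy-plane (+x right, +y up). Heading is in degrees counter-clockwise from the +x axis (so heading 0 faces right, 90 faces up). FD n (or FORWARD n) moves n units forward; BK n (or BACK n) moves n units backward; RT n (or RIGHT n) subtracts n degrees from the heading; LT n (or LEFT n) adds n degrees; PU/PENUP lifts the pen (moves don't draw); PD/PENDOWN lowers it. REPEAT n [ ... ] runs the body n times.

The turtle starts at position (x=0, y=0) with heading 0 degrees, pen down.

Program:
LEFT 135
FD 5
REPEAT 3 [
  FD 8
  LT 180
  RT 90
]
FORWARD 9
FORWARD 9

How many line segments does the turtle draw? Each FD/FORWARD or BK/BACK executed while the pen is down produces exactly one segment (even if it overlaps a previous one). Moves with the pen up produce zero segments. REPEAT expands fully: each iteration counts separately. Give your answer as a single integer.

Answer: 6

Derivation:
Executing turtle program step by step:
Start: pos=(0,0), heading=0, pen down
LT 135: heading 0 -> 135
FD 5: (0,0) -> (-3.536,3.536) [heading=135, draw]
REPEAT 3 [
  -- iteration 1/3 --
  FD 8: (-3.536,3.536) -> (-9.192,9.192) [heading=135, draw]
  LT 180: heading 135 -> 315
  RT 90: heading 315 -> 225
  -- iteration 2/3 --
  FD 8: (-9.192,9.192) -> (-14.849,3.536) [heading=225, draw]
  LT 180: heading 225 -> 45
  RT 90: heading 45 -> 315
  -- iteration 3/3 --
  FD 8: (-14.849,3.536) -> (-9.192,-2.121) [heading=315, draw]
  LT 180: heading 315 -> 135
  RT 90: heading 135 -> 45
]
FD 9: (-9.192,-2.121) -> (-2.828,4.243) [heading=45, draw]
FD 9: (-2.828,4.243) -> (3.536,10.607) [heading=45, draw]
Final: pos=(3.536,10.607), heading=45, 6 segment(s) drawn
Segments drawn: 6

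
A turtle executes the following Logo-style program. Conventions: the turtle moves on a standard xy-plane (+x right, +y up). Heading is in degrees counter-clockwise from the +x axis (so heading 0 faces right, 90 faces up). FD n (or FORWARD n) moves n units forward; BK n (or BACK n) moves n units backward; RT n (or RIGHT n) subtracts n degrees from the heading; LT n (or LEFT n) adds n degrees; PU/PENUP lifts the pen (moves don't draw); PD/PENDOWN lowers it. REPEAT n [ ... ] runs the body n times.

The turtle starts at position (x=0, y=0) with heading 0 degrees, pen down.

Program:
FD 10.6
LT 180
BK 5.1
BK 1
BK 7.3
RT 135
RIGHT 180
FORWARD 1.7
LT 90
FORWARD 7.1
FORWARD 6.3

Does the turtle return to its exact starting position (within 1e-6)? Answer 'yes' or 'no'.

Executing turtle program step by step:
Start: pos=(0,0), heading=0, pen down
FD 10.6: (0,0) -> (10.6,0) [heading=0, draw]
LT 180: heading 0 -> 180
BK 5.1: (10.6,0) -> (15.7,0) [heading=180, draw]
BK 1: (15.7,0) -> (16.7,0) [heading=180, draw]
BK 7.3: (16.7,0) -> (24,0) [heading=180, draw]
RT 135: heading 180 -> 45
RT 180: heading 45 -> 225
FD 1.7: (24,0) -> (22.798,-1.202) [heading=225, draw]
LT 90: heading 225 -> 315
FD 7.1: (22.798,-1.202) -> (27.818,-6.223) [heading=315, draw]
FD 6.3: (27.818,-6.223) -> (32.273,-10.677) [heading=315, draw]
Final: pos=(32.273,-10.677), heading=315, 7 segment(s) drawn

Start position: (0, 0)
Final position: (32.273, -10.677)
Distance = 33.994; >= 1e-6 -> NOT closed

Answer: no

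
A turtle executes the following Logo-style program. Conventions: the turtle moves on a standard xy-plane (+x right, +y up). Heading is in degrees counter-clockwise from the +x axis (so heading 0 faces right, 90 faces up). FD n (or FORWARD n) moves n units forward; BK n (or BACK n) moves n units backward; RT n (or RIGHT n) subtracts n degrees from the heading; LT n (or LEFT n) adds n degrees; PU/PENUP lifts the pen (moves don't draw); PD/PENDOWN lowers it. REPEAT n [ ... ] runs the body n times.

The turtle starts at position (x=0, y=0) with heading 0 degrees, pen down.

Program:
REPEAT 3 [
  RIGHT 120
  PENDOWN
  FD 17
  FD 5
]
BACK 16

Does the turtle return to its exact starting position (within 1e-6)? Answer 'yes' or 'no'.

Executing turtle program step by step:
Start: pos=(0,0), heading=0, pen down
REPEAT 3 [
  -- iteration 1/3 --
  RT 120: heading 0 -> 240
  PD: pen down
  FD 17: (0,0) -> (-8.5,-14.722) [heading=240, draw]
  FD 5: (-8.5,-14.722) -> (-11,-19.053) [heading=240, draw]
  -- iteration 2/3 --
  RT 120: heading 240 -> 120
  PD: pen down
  FD 17: (-11,-19.053) -> (-19.5,-4.33) [heading=120, draw]
  FD 5: (-19.5,-4.33) -> (-22,0) [heading=120, draw]
  -- iteration 3/3 --
  RT 120: heading 120 -> 0
  PD: pen down
  FD 17: (-22,0) -> (-5,0) [heading=0, draw]
  FD 5: (-5,0) -> (0,0) [heading=0, draw]
]
BK 16: (0,0) -> (-16,0) [heading=0, draw]
Final: pos=(-16,0), heading=0, 7 segment(s) drawn

Start position: (0, 0)
Final position: (-16, 0)
Distance = 16; >= 1e-6 -> NOT closed

Answer: no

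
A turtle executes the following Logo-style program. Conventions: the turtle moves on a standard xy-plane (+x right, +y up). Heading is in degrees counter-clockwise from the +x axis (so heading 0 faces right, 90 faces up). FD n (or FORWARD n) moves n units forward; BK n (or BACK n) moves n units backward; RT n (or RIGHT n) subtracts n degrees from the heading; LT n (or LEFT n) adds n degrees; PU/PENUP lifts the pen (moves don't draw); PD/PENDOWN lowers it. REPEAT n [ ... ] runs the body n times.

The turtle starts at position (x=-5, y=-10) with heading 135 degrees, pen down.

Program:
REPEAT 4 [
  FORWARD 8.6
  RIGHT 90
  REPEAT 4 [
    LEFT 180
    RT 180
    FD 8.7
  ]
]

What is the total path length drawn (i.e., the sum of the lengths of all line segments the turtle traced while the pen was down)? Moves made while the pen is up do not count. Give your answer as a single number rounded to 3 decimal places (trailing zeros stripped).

Executing turtle program step by step:
Start: pos=(-5,-10), heading=135, pen down
REPEAT 4 [
  -- iteration 1/4 --
  FD 8.6: (-5,-10) -> (-11.081,-3.919) [heading=135, draw]
  RT 90: heading 135 -> 45
  REPEAT 4 [
    -- iteration 1/4 --
    LT 180: heading 45 -> 225
    RT 180: heading 225 -> 45
    FD 8.7: (-11.081,-3.919) -> (-4.929,2.233) [heading=45, draw]
    -- iteration 2/4 --
    LT 180: heading 45 -> 225
    RT 180: heading 225 -> 45
    FD 8.7: (-4.929,2.233) -> (1.223,8.385) [heading=45, draw]
    -- iteration 3/4 --
    LT 180: heading 45 -> 225
    RT 180: heading 225 -> 45
    FD 8.7: (1.223,8.385) -> (7.374,14.537) [heading=45, draw]
    -- iteration 4/4 --
    LT 180: heading 45 -> 225
    RT 180: heading 225 -> 45
    FD 8.7: (7.374,14.537) -> (13.526,20.688) [heading=45, draw]
  ]
  -- iteration 2/4 --
  FD 8.6: (13.526,20.688) -> (19.607,26.77) [heading=45, draw]
  RT 90: heading 45 -> 315
  REPEAT 4 [
    -- iteration 1/4 --
    LT 180: heading 315 -> 135
    RT 180: heading 135 -> 315
    FD 8.7: (19.607,26.77) -> (25.759,20.618) [heading=315, draw]
    -- iteration 2/4 --
    LT 180: heading 315 -> 135
    RT 180: heading 135 -> 315
    FD 8.7: (25.759,20.618) -> (31.911,14.466) [heading=315, draw]
    -- iteration 3/4 --
    LT 180: heading 315 -> 135
    RT 180: heading 135 -> 315
    FD 8.7: (31.911,14.466) -> (38.063,8.314) [heading=315, draw]
    -- iteration 4/4 --
    LT 180: heading 315 -> 135
    RT 180: heading 135 -> 315
    FD 8.7: (38.063,8.314) -> (44.215,2.162) [heading=315, draw]
  ]
  -- iteration 3/4 --
  FD 8.6: (44.215,2.162) -> (50.296,-3.919) [heading=315, draw]
  RT 90: heading 315 -> 225
  REPEAT 4 [
    -- iteration 1/4 --
    LT 180: heading 225 -> 45
    RT 180: heading 45 -> 225
    FD 8.7: (50.296,-3.919) -> (44.144,-10.071) [heading=225, draw]
    -- iteration 2/4 --
    LT 180: heading 225 -> 45
    RT 180: heading 45 -> 225
    FD 8.7: (44.144,-10.071) -> (37.992,-16.223) [heading=225, draw]
    -- iteration 3/4 --
    LT 180: heading 225 -> 45
    RT 180: heading 45 -> 225
    FD 8.7: (37.992,-16.223) -> (31.84,-22.374) [heading=225, draw]
    -- iteration 4/4 --
    LT 180: heading 225 -> 45
    RT 180: heading 45 -> 225
    FD 8.7: (31.84,-22.374) -> (25.688,-28.526) [heading=225, draw]
  ]
  -- iteration 4/4 --
  FD 8.6: (25.688,-28.526) -> (19.607,-34.607) [heading=225, draw]
  RT 90: heading 225 -> 135
  REPEAT 4 [
    -- iteration 1/4 --
    LT 180: heading 135 -> 315
    RT 180: heading 315 -> 135
    FD 8.7: (19.607,-34.607) -> (13.455,-28.455) [heading=135, draw]
    -- iteration 2/4 --
    LT 180: heading 135 -> 315
    RT 180: heading 315 -> 135
    FD 8.7: (13.455,-28.455) -> (7.304,-22.304) [heading=135, draw]
    -- iteration 3/4 --
    LT 180: heading 135 -> 315
    RT 180: heading 315 -> 135
    FD 8.7: (7.304,-22.304) -> (1.152,-16.152) [heading=135, draw]
    -- iteration 4/4 --
    LT 180: heading 135 -> 315
    RT 180: heading 315 -> 135
    FD 8.7: (1.152,-16.152) -> (-5,-10) [heading=135, draw]
  ]
]
Final: pos=(-5,-10), heading=135, 20 segment(s) drawn

Segment lengths:
  seg 1: (-5,-10) -> (-11.081,-3.919), length = 8.6
  seg 2: (-11.081,-3.919) -> (-4.929,2.233), length = 8.7
  seg 3: (-4.929,2.233) -> (1.223,8.385), length = 8.7
  seg 4: (1.223,8.385) -> (7.374,14.537), length = 8.7
  seg 5: (7.374,14.537) -> (13.526,20.688), length = 8.7
  seg 6: (13.526,20.688) -> (19.607,26.77), length = 8.6
  seg 7: (19.607,26.77) -> (25.759,20.618), length = 8.7
  seg 8: (25.759,20.618) -> (31.911,14.466), length = 8.7
  seg 9: (31.911,14.466) -> (38.063,8.314), length = 8.7
  seg 10: (38.063,8.314) -> (44.215,2.162), length = 8.7
  seg 11: (44.215,2.162) -> (50.296,-3.919), length = 8.6
  seg 12: (50.296,-3.919) -> (44.144,-10.071), length = 8.7
  seg 13: (44.144,-10.071) -> (37.992,-16.223), length = 8.7
  seg 14: (37.992,-16.223) -> (31.84,-22.374), length = 8.7
  seg 15: (31.84,-22.374) -> (25.688,-28.526), length = 8.7
  seg 16: (25.688,-28.526) -> (19.607,-34.607), length = 8.6
  seg 17: (19.607,-34.607) -> (13.455,-28.455), length = 8.7
  seg 18: (13.455,-28.455) -> (7.304,-22.304), length = 8.7
  seg 19: (7.304,-22.304) -> (1.152,-16.152), length = 8.7
  seg 20: (1.152,-16.152) -> (-5,-10), length = 8.7
Total = 173.6

Answer: 173.6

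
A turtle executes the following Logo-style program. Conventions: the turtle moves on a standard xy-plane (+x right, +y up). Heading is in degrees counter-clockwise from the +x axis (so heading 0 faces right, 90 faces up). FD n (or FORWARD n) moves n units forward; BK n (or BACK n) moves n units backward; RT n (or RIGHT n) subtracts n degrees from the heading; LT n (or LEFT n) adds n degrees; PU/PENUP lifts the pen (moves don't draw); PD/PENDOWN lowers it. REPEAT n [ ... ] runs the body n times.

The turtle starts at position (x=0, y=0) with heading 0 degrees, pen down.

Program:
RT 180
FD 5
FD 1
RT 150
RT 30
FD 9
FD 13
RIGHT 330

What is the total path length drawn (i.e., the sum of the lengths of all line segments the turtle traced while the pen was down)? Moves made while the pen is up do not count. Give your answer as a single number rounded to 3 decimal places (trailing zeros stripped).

Answer: 28

Derivation:
Executing turtle program step by step:
Start: pos=(0,0), heading=0, pen down
RT 180: heading 0 -> 180
FD 5: (0,0) -> (-5,0) [heading=180, draw]
FD 1: (-5,0) -> (-6,0) [heading=180, draw]
RT 150: heading 180 -> 30
RT 30: heading 30 -> 0
FD 9: (-6,0) -> (3,0) [heading=0, draw]
FD 13: (3,0) -> (16,0) [heading=0, draw]
RT 330: heading 0 -> 30
Final: pos=(16,0), heading=30, 4 segment(s) drawn

Segment lengths:
  seg 1: (0,0) -> (-5,0), length = 5
  seg 2: (-5,0) -> (-6,0), length = 1
  seg 3: (-6,0) -> (3,0), length = 9
  seg 4: (3,0) -> (16,0), length = 13
Total = 28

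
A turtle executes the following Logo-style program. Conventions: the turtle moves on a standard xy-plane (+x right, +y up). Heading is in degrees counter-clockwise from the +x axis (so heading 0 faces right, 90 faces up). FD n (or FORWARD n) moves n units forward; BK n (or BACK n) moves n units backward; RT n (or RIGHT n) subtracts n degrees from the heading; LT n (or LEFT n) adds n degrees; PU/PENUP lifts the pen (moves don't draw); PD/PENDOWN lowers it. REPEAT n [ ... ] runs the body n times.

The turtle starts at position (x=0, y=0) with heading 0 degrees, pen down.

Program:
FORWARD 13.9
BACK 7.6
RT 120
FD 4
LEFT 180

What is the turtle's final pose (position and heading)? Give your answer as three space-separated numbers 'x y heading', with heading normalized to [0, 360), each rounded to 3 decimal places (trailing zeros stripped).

Executing turtle program step by step:
Start: pos=(0,0), heading=0, pen down
FD 13.9: (0,0) -> (13.9,0) [heading=0, draw]
BK 7.6: (13.9,0) -> (6.3,0) [heading=0, draw]
RT 120: heading 0 -> 240
FD 4: (6.3,0) -> (4.3,-3.464) [heading=240, draw]
LT 180: heading 240 -> 60
Final: pos=(4.3,-3.464), heading=60, 3 segment(s) drawn

Answer: 4.3 -3.464 60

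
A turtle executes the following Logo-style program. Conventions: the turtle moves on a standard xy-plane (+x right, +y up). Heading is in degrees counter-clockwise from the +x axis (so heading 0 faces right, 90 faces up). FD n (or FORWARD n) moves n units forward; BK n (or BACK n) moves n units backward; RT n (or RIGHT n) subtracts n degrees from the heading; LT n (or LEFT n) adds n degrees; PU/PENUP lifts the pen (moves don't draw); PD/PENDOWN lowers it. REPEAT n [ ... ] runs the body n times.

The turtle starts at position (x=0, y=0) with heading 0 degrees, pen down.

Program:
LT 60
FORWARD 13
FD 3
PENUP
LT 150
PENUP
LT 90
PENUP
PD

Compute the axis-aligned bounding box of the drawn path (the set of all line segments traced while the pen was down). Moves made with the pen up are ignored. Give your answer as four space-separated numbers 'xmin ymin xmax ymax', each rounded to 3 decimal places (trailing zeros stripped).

Answer: 0 0 8 13.856

Derivation:
Executing turtle program step by step:
Start: pos=(0,0), heading=0, pen down
LT 60: heading 0 -> 60
FD 13: (0,0) -> (6.5,11.258) [heading=60, draw]
FD 3: (6.5,11.258) -> (8,13.856) [heading=60, draw]
PU: pen up
LT 150: heading 60 -> 210
PU: pen up
LT 90: heading 210 -> 300
PU: pen up
PD: pen down
Final: pos=(8,13.856), heading=300, 2 segment(s) drawn

Segment endpoints: x in {0, 6.5, 8}, y in {0, 11.258, 13.856}
xmin=0, ymin=0, xmax=8, ymax=13.856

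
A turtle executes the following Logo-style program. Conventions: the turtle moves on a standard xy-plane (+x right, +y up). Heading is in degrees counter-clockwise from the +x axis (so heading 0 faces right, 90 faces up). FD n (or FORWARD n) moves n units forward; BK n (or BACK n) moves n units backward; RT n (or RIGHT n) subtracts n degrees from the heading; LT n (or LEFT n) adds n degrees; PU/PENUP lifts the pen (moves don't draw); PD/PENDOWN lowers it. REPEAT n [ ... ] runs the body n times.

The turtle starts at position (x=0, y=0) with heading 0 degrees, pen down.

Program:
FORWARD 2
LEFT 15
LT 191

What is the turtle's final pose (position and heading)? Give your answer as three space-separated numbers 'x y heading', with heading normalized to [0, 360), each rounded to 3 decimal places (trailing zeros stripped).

Executing turtle program step by step:
Start: pos=(0,0), heading=0, pen down
FD 2: (0,0) -> (2,0) [heading=0, draw]
LT 15: heading 0 -> 15
LT 191: heading 15 -> 206
Final: pos=(2,0), heading=206, 1 segment(s) drawn

Answer: 2 0 206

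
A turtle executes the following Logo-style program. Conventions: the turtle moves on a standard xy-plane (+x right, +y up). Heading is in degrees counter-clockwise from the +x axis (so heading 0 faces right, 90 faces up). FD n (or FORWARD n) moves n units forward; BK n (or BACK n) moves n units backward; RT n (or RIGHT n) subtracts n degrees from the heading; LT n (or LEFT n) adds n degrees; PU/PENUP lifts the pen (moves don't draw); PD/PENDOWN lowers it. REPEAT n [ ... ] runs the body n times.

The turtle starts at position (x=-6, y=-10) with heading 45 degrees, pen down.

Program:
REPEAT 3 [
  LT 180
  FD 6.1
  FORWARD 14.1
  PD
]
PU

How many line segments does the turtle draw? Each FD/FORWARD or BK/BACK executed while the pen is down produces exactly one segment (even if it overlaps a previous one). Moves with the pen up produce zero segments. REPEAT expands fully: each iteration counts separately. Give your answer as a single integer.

Executing turtle program step by step:
Start: pos=(-6,-10), heading=45, pen down
REPEAT 3 [
  -- iteration 1/3 --
  LT 180: heading 45 -> 225
  FD 6.1: (-6,-10) -> (-10.313,-14.313) [heading=225, draw]
  FD 14.1: (-10.313,-14.313) -> (-20.284,-24.284) [heading=225, draw]
  PD: pen down
  -- iteration 2/3 --
  LT 180: heading 225 -> 45
  FD 6.1: (-20.284,-24.284) -> (-15.97,-19.97) [heading=45, draw]
  FD 14.1: (-15.97,-19.97) -> (-6,-10) [heading=45, draw]
  PD: pen down
  -- iteration 3/3 --
  LT 180: heading 45 -> 225
  FD 6.1: (-6,-10) -> (-10.313,-14.313) [heading=225, draw]
  FD 14.1: (-10.313,-14.313) -> (-20.284,-24.284) [heading=225, draw]
  PD: pen down
]
PU: pen up
Final: pos=(-20.284,-24.284), heading=225, 6 segment(s) drawn
Segments drawn: 6

Answer: 6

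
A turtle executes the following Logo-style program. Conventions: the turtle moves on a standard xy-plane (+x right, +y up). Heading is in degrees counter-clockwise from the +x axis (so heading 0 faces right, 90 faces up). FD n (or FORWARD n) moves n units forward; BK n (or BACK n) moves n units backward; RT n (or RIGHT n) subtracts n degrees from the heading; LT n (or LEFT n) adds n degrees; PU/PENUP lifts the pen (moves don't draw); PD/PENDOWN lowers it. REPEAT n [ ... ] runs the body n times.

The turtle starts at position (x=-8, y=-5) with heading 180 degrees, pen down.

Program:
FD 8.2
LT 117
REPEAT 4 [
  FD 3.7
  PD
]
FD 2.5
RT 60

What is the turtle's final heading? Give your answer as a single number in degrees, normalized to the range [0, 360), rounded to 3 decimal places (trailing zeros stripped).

Executing turtle program step by step:
Start: pos=(-8,-5), heading=180, pen down
FD 8.2: (-8,-5) -> (-16.2,-5) [heading=180, draw]
LT 117: heading 180 -> 297
REPEAT 4 [
  -- iteration 1/4 --
  FD 3.7: (-16.2,-5) -> (-14.52,-8.297) [heading=297, draw]
  PD: pen down
  -- iteration 2/4 --
  FD 3.7: (-14.52,-8.297) -> (-12.84,-11.593) [heading=297, draw]
  PD: pen down
  -- iteration 3/4 --
  FD 3.7: (-12.84,-11.593) -> (-11.161,-14.89) [heading=297, draw]
  PD: pen down
  -- iteration 4/4 --
  FD 3.7: (-11.161,-14.89) -> (-9.481,-18.187) [heading=297, draw]
  PD: pen down
]
FD 2.5: (-9.481,-18.187) -> (-8.346,-20.414) [heading=297, draw]
RT 60: heading 297 -> 237
Final: pos=(-8.346,-20.414), heading=237, 6 segment(s) drawn

Answer: 237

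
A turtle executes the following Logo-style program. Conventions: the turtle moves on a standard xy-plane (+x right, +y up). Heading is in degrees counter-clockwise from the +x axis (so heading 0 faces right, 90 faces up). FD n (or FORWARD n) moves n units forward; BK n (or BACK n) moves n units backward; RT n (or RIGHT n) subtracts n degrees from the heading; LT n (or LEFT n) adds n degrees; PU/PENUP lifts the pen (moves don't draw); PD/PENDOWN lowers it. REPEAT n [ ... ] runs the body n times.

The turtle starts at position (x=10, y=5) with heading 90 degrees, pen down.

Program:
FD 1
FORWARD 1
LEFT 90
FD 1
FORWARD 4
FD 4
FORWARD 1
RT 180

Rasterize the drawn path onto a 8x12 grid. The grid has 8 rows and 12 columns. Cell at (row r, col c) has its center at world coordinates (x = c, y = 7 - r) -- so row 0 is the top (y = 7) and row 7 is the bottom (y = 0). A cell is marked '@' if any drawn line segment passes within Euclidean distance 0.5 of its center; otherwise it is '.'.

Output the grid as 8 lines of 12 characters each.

Segment 0: (10,5) -> (10,6)
Segment 1: (10,6) -> (10,7)
Segment 2: (10,7) -> (9,7)
Segment 3: (9,7) -> (5,7)
Segment 4: (5,7) -> (1,7)
Segment 5: (1,7) -> (0,7)

Answer: @@@@@@@@@@@.
..........@.
..........@.
............
............
............
............
............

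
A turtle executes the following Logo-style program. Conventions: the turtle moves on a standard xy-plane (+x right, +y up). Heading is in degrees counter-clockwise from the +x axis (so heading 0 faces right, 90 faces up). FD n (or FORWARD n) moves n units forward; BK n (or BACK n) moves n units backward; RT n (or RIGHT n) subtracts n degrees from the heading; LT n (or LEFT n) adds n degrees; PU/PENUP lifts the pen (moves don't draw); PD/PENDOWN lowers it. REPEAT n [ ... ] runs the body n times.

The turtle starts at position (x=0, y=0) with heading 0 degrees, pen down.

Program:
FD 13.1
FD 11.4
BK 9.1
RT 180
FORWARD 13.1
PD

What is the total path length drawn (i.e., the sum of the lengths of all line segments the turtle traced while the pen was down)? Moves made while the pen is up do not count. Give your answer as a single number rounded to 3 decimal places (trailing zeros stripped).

Answer: 46.7

Derivation:
Executing turtle program step by step:
Start: pos=(0,0), heading=0, pen down
FD 13.1: (0,0) -> (13.1,0) [heading=0, draw]
FD 11.4: (13.1,0) -> (24.5,0) [heading=0, draw]
BK 9.1: (24.5,0) -> (15.4,0) [heading=0, draw]
RT 180: heading 0 -> 180
FD 13.1: (15.4,0) -> (2.3,0) [heading=180, draw]
PD: pen down
Final: pos=(2.3,0), heading=180, 4 segment(s) drawn

Segment lengths:
  seg 1: (0,0) -> (13.1,0), length = 13.1
  seg 2: (13.1,0) -> (24.5,0), length = 11.4
  seg 3: (24.5,0) -> (15.4,0), length = 9.1
  seg 4: (15.4,0) -> (2.3,0), length = 13.1
Total = 46.7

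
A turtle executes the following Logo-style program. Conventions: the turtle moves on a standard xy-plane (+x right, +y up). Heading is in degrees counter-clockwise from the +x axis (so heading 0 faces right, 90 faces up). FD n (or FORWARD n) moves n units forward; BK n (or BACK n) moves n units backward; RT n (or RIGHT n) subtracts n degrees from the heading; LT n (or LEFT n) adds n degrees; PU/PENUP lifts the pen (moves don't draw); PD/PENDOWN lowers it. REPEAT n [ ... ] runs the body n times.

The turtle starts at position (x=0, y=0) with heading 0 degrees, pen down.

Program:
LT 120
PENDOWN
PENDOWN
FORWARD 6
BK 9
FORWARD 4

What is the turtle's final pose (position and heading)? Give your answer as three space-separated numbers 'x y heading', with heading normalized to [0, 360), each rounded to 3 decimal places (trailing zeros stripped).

Answer: -0.5 0.866 120

Derivation:
Executing turtle program step by step:
Start: pos=(0,0), heading=0, pen down
LT 120: heading 0 -> 120
PD: pen down
PD: pen down
FD 6: (0,0) -> (-3,5.196) [heading=120, draw]
BK 9: (-3,5.196) -> (1.5,-2.598) [heading=120, draw]
FD 4: (1.5,-2.598) -> (-0.5,0.866) [heading=120, draw]
Final: pos=(-0.5,0.866), heading=120, 3 segment(s) drawn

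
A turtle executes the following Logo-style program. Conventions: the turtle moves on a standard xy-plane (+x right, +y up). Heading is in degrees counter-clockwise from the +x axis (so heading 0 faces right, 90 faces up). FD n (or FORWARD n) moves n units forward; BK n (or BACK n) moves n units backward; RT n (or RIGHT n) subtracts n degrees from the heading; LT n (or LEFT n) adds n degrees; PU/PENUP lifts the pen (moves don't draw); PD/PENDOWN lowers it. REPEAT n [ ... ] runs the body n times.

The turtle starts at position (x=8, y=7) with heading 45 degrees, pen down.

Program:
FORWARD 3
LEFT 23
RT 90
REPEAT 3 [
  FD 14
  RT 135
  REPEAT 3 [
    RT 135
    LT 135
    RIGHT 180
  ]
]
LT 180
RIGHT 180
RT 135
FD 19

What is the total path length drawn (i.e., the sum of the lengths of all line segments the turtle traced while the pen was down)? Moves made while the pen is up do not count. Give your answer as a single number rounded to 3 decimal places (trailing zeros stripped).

Executing turtle program step by step:
Start: pos=(8,7), heading=45, pen down
FD 3: (8,7) -> (10.121,9.121) [heading=45, draw]
LT 23: heading 45 -> 68
RT 90: heading 68 -> 338
REPEAT 3 [
  -- iteration 1/3 --
  FD 14: (10.121,9.121) -> (23.102,3.877) [heading=338, draw]
  RT 135: heading 338 -> 203
  REPEAT 3 [
    -- iteration 1/3 --
    RT 135: heading 203 -> 68
    LT 135: heading 68 -> 203
    RT 180: heading 203 -> 23
    -- iteration 2/3 --
    RT 135: heading 23 -> 248
    LT 135: heading 248 -> 23
    RT 180: heading 23 -> 203
    -- iteration 3/3 --
    RT 135: heading 203 -> 68
    LT 135: heading 68 -> 203
    RT 180: heading 203 -> 23
  ]
  -- iteration 2/3 --
  FD 14: (23.102,3.877) -> (35.989,9.347) [heading=23, draw]
  RT 135: heading 23 -> 248
  REPEAT 3 [
    -- iteration 1/3 --
    RT 135: heading 248 -> 113
    LT 135: heading 113 -> 248
    RT 180: heading 248 -> 68
    -- iteration 2/3 --
    RT 135: heading 68 -> 293
    LT 135: heading 293 -> 68
    RT 180: heading 68 -> 248
    -- iteration 3/3 --
    RT 135: heading 248 -> 113
    LT 135: heading 113 -> 248
    RT 180: heading 248 -> 68
  ]
  -- iteration 3/3 --
  FD 14: (35.989,9.347) -> (41.233,22.328) [heading=68, draw]
  RT 135: heading 68 -> 293
  REPEAT 3 [
    -- iteration 1/3 --
    RT 135: heading 293 -> 158
    LT 135: heading 158 -> 293
    RT 180: heading 293 -> 113
    -- iteration 2/3 --
    RT 135: heading 113 -> 338
    LT 135: heading 338 -> 113
    RT 180: heading 113 -> 293
    -- iteration 3/3 --
    RT 135: heading 293 -> 158
    LT 135: heading 158 -> 293
    RT 180: heading 293 -> 113
  ]
]
LT 180: heading 113 -> 293
RT 180: heading 293 -> 113
RT 135: heading 113 -> 338
FD 19: (41.233,22.328) -> (58.85,15.21) [heading=338, draw]
Final: pos=(58.85,15.21), heading=338, 5 segment(s) drawn

Segment lengths:
  seg 1: (8,7) -> (10.121,9.121), length = 3
  seg 2: (10.121,9.121) -> (23.102,3.877), length = 14
  seg 3: (23.102,3.877) -> (35.989,9.347), length = 14
  seg 4: (35.989,9.347) -> (41.233,22.328), length = 14
  seg 5: (41.233,22.328) -> (58.85,15.21), length = 19
Total = 64

Answer: 64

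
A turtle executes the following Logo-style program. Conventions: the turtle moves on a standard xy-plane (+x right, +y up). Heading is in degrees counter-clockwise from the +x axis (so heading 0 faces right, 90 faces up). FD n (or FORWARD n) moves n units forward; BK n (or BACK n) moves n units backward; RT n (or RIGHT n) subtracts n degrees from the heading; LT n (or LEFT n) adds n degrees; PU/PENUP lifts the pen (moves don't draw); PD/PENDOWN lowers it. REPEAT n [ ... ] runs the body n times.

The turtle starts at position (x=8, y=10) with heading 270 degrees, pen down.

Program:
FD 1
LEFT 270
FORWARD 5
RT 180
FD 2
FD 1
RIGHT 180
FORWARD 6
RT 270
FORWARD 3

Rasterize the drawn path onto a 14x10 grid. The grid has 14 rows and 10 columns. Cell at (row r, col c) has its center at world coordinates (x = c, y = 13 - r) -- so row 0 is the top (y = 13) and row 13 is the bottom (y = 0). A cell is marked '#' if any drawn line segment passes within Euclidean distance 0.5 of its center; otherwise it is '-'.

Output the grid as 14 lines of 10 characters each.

Segment 0: (8,10) -> (8,9)
Segment 1: (8,9) -> (3,9)
Segment 2: (3,9) -> (5,9)
Segment 3: (5,9) -> (6,9)
Segment 4: (6,9) -> (0,9)
Segment 5: (0,9) -> (0,6)

Answer: ----------
----------
----------
--------#-
#########-
#---------
#---------
#---------
----------
----------
----------
----------
----------
----------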